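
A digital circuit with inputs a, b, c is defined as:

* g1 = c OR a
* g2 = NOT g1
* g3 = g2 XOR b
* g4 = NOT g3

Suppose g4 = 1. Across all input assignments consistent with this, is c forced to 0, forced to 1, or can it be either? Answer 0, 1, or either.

Both values of c occur among assignments with g4 = 1:
  c=0: a=0, b=1, c=0
  c=1: a=0, b=0, c=1

either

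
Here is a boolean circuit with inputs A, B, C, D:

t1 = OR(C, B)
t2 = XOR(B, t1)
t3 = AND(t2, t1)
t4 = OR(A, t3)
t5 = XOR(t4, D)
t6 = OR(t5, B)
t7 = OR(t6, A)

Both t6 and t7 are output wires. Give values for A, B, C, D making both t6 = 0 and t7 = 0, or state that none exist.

Check with A=0, B=0, C=0, D=0:
t1 = OR(C, B) = OR(0, 0) = 0
t2 = XOR(B, t1) = XOR(0, 0) = 0
t3 = AND(t2, t1) = AND(0, 0) = 0
t4 = OR(A, t3) = OR(0, 0) = 0
t5 = XOR(t4, D) = XOR(0, 0) = 0
t6 = OR(t5, B) = OR(0, 0) = 0
t7 = OR(t6, A) = OR(0, 0) = 0
So t6 = 0 and t7 = 0.

A=0, B=0, C=0, D=0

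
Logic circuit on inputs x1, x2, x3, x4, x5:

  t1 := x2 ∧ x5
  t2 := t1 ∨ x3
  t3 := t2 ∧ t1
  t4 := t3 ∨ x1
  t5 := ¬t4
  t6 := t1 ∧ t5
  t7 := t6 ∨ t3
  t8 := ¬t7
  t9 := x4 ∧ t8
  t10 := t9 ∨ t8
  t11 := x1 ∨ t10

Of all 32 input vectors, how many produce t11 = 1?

t11 = x1 ∨ t10 must be 1, so at least one of x1, t10 is 1.
Enumerating the 32 input combinations, 28 give t11 = 1 and 4 give t11 = 0.

28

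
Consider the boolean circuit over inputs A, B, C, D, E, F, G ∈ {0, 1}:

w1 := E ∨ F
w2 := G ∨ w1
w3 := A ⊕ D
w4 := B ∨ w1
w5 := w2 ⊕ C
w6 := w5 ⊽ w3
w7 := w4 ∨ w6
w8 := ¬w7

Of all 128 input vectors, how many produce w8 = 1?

12

w8 = ¬w7 must be 1, so w7 = 0.
w7 = w4 ∨ w6 must be 0, so both w4 = 0 and w6 = 0.
Enumerating the 128 input combinations, 12 give w8 = 1 and 116 give w8 = 0.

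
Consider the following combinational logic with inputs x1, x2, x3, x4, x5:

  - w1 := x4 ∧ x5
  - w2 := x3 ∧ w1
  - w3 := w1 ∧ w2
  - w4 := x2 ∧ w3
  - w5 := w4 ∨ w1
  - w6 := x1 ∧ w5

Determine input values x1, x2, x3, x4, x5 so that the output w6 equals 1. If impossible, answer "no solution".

Check with x1=1, x2=0, x3=0, x4=1, x5=1:
w1 = x4 ∧ x5 = 1 ∧ 1 = 1
w2 = x3 ∧ w1 = 0 ∧ 1 = 0
w3 = w1 ∧ w2 = 1 ∧ 0 = 0
w4 = x2 ∧ w3 = 0 ∧ 0 = 0
w5 = w4 ∨ w1 = 0 ∨ 1 = 1
w6 = x1 ∧ w5 = 1 ∧ 1 = 1
So w6 = 1 as required.

x1=1, x2=0, x3=0, x4=1, x5=1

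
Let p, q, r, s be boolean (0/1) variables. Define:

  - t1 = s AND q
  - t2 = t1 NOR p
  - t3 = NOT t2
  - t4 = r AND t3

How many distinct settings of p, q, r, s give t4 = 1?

t4 = r AND t3 must be 1, so both r = 1 and t3 = 1.
t3 = NOT t2 must be 1, so t2 = 0.
Satisfying assignments:
  p=0, q=1, r=1, s=1
  p=1, q=0, r=1, s=0
  p=1, q=0, r=1, s=1
  p=1, q=1, r=1, s=0
  p=1, q=1, r=1, s=1

5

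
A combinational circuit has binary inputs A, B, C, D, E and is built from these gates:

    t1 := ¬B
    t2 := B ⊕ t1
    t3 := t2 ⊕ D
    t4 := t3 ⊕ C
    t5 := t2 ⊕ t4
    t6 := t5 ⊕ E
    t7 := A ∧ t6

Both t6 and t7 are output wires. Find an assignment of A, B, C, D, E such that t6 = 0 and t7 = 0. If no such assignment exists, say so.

A=0 B=0 C=1 D=0 E=1

Check with A=0 B=0 C=1 D=0 E=1:
t1 = ¬B = ¬0 = 1
t2 = B ⊕ t1 = 0 ⊕ 1 = 1
t3 = t2 ⊕ D = 1 ⊕ 0 = 1
t4 = t3 ⊕ C = 1 ⊕ 1 = 0
t5 = t2 ⊕ t4 = 1 ⊕ 0 = 1
t6 = t5 ⊕ E = 1 ⊕ 1 = 0
t7 = A ∧ t6 = 0 ∧ 0 = 0
So t6 = 0 and t7 = 0.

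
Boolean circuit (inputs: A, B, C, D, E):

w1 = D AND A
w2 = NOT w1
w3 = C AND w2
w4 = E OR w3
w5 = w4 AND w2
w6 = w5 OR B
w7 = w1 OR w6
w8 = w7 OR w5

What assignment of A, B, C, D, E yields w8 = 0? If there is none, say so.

w8 = w7 OR w5 must be 0, so both w7 = 0 and w5 = 0.
Check with A=1 B=0 C=0 D=0 E=0:
w1 = D AND A = 0 AND 1 = 0
w2 = NOT w1 = NOT 0 = 1
w3 = C AND w2 = 0 AND 1 = 0
w4 = E OR w3 = 0 OR 0 = 0
w5 = w4 AND w2 = 0 AND 1 = 0
w6 = w5 OR B = 0 OR 0 = 0
w7 = w1 OR w6 = 0 OR 0 = 0
w8 = w7 OR w5 = 0 OR 0 = 0
So w8 = 0 as required.

A=1 B=0 C=0 D=0 E=0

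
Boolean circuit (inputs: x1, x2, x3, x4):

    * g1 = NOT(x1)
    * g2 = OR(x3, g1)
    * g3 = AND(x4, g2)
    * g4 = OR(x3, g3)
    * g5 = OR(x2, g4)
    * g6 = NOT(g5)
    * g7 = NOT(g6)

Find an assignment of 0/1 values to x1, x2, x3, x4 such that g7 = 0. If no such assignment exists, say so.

g7 = NOT(g6) must be 0, so g6 = 1.
Check with x1=1, x2=0, x3=0, x4=0:
g1 = NOT(x1) = NOT 1 = 0
g2 = OR(x3, g1) = OR(0, 0) = 0
g3 = AND(x4, g2) = AND(0, 0) = 0
g4 = OR(x3, g3) = OR(0, 0) = 0
g5 = OR(x2, g4) = OR(0, 0) = 0
g6 = NOT(g5) = NOT 0 = 1
g7 = NOT(g6) = NOT 1 = 0
So g7 = 0 as required.

x1=1, x2=0, x3=0, x4=0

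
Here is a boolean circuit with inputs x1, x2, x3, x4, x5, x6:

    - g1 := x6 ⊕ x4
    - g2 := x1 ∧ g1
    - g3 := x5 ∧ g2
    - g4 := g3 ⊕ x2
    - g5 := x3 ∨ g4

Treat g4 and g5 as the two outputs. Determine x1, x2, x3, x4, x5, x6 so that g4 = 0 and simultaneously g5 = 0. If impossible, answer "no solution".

x1=1, x2=1, x3=0, x4=1, x5=1, x6=0

Check with x1=1, x2=1, x3=0, x4=1, x5=1, x6=0:
g1 = x6 ⊕ x4 = 0 ⊕ 1 = 1
g2 = x1 ∧ g1 = 1 ∧ 1 = 1
g3 = x5 ∧ g2 = 1 ∧ 1 = 1
g4 = g3 ⊕ x2 = 1 ⊕ 1 = 0
g5 = x3 ∨ g4 = 0 ∨ 0 = 0
So g4 = 0 and g5 = 0.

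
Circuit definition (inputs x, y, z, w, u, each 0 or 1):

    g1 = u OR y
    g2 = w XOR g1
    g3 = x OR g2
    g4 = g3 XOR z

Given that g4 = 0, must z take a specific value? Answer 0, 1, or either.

either

Both values of z occur among assignments with g4 = 0:
  z=0: x=0, y=0, z=0, w=0, u=0
  z=1: x=0, y=0, z=1, w=0, u=1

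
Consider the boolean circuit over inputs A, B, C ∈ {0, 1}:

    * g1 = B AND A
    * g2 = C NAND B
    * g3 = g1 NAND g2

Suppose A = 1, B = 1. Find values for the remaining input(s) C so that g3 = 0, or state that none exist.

Check with A = 1, B = 1 and C=0:
g1 = B AND A = 1 AND 1 = 1
g2 = C NAND B = 0 NAND 1 = 1
g3 = g1 NAND g2 = 1 NAND 1 = 0
So g3 = 0.

C=0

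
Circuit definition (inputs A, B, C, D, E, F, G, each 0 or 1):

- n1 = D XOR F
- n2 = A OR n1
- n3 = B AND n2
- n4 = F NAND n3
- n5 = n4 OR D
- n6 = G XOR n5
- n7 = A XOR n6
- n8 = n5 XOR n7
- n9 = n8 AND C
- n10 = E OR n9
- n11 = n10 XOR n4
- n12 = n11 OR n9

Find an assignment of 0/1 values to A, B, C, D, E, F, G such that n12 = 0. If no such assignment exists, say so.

n12 = n11 OR n9 must be 0, so both n11 = 0 and n9 = 0.
n11 = n10 XOR n4 must be 0, so n10 and n4 are equal.
Check with A=0 B=0 C=0 D=0 E=1 F=0 G=1:
n1 = D XOR F = 0 XOR 0 = 0
n2 = A OR n1 = 0 OR 0 = 0
n3 = B AND n2 = 0 AND 0 = 0
n4 = F NAND n3 = 0 NAND 0 = 1
n5 = n4 OR D = 1 OR 0 = 1
n6 = G XOR n5 = 1 XOR 1 = 0
n7 = A XOR n6 = 0 XOR 0 = 0
n8 = n5 XOR n7 = 1 XOR 0 = 1
n9 = n8 AND C = 1 AND 0 = 0
n10 = E OR n9 = 1 OR 0 = 1
n11 = n10 XOR n4 = 1 XOR 1 = 0
n12 = n11 OR n9 = 0 OR 0 = 0
So n12 = 0 as required.

A=0 B=0 C=0 D=0 E=1 F=0 G=1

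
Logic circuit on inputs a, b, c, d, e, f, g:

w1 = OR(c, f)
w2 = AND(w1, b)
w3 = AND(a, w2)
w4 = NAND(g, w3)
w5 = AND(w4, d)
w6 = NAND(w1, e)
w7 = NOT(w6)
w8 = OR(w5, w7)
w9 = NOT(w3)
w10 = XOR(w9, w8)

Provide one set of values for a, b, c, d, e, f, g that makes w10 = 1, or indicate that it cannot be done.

w10 = XOR(w9, w8) must be 1, so w9 and w8 differ.
Check with a=1, b=0, c=0, d=0, e=0, f=1, g=0:
w1 = OR(c, f) = OR(0, 1) = 1
w2 = AND(w1, b) = AND(1, 0) = 0
w3 = AND(a, w2) = AND(1, 0) = 0
w4 = NAND(g, w3) = NAND(0, 0) = 1
w5 = AND(w4, d) = AND(1, 0) = 0
w6 = NAND(w1, e) = NAND(1, 0) = 1
w7 = NOT(w6) = NOT 1 = 0
w8 = OR(w5, w7) = OR(0, 0) = 0
w9 = NOT(w3) = NOT 0 = 1
w10 = XOR(w9, w8) = XOR(1, 0) = 1
So w10 = 1 as required.

a=1, b=0, c=0, d=0, e=0, f=1, g=0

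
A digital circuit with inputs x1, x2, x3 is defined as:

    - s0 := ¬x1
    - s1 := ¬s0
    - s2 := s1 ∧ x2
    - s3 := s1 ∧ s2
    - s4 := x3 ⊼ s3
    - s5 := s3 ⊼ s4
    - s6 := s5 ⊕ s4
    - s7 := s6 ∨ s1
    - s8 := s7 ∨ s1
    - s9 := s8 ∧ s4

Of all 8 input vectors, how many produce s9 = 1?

s9 = s8 ∧ s4 must be 1, so both s8 = 1 and s4 = 1.
s8 = s7 ∨ s1 must be 1, so at least one of s7, s1 is 1.
Satisfying assignments:
  x1=1, x2=0, x3=0
  x1=1, x2=0, x3=1
  x1=1, x2=1, x3=0

3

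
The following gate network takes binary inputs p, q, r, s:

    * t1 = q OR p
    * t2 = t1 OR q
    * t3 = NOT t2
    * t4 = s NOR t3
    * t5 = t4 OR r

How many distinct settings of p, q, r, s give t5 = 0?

5

t5 = t4 OR r must be 0, so both t4 = 0 and r = 0.
Satisfying assignments:
  p=0, q=0, r=0, s=0
  p=0, q=0, r=0, s=1
  p=0, q=1, r=0, s=1
  p=1, q=0, r=0, s=1
  p=1, q=1, r=0, s=1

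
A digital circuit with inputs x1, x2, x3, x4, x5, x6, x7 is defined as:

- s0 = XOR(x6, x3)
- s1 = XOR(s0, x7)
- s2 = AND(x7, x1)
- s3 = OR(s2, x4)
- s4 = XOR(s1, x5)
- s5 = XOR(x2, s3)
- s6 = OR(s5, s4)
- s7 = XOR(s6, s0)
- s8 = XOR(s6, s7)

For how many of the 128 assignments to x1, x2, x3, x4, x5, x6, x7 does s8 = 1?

64

s8 = XOR(s6, s7) must be 1, so s6 and s7 differ.
Enumerating the 128 input combinations, 64 give s8 = 1 and 64 give s8 = 0.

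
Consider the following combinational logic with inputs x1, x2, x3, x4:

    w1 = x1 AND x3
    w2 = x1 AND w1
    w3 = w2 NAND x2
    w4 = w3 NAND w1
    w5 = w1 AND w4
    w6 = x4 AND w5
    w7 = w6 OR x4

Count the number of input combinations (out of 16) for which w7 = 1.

w7 = w6 OR x4 must be 1, so at least one of w6, x4 is 1.
Enumerating the 16 input combinations, 8 give w7 = 1 and 8 give w7 = 0.

8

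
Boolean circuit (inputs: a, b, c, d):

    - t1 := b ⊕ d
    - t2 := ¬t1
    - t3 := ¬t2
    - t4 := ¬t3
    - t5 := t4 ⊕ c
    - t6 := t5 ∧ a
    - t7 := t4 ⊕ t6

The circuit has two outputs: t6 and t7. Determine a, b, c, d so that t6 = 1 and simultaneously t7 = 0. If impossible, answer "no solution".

a=1 b=1 c=0 d=1

Check with a=1 b=1 c=0 d=1:
t1 = b ⊕ d = 1 ⊕ 1 = 0
t2 = ¬t1 = ¬0 = 1
t3 = ¬t2 = ¬1 = 0
t4 = ¬t3 = ¬0 = 1
t5 = t4 ⊕ c = 1 ⊕ 0 = 1
t6 = t5 ∧ a = 1 ∧ 1 = 1
t7 = t4 ⊕ t6 = 1 ⊕ 1 = 0
So t6 = 1 and t7 = 0.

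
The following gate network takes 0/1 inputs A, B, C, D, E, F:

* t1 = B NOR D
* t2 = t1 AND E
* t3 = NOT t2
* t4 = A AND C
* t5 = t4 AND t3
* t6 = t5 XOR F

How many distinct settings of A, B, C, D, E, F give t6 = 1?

32

t6 = t5 XOR F must be 1, so t5 and F differ.
Enumerating the 64 input combinations, 32 give t6 = 1 and 32 give t6 = 0.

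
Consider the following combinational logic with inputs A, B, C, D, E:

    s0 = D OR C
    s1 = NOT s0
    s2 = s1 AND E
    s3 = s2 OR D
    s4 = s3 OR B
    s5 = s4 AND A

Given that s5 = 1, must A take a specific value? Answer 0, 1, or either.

s5 = s4 AND A must be 1, so both s4 = 1 and A = 1.
s4 = s3 OR B must be 1, so at least one of s3, B is 1.
Every assignment with s5 = 1 has A = 1; there are 13 such assignment(s).

1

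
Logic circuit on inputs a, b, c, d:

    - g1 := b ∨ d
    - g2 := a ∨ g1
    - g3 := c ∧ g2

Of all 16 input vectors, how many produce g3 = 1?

g3 = c ∧ g2 must be 1, so both c = 1 and g2 = 1.
g2 = a ∨ g1 must be 1, so at least one of a, g1 is 1.
Enumerating the 16 input combinations, 7 give g3 = 1 and 9 give g3 = 0.

7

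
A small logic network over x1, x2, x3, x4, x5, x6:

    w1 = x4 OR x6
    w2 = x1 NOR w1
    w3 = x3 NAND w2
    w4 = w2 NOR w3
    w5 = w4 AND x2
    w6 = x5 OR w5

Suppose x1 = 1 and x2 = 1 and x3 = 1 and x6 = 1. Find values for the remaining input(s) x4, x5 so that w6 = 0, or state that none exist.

w6 = x5 OR w5 must be 0, so both x5 = 0 and w5 = 0.
Check with x1 = 1 and x2 = 1 and x3 = 1 and x6 = 1 and x4=1, x5=0:
w1 = x4 OR x6 = 1 OR 1 = 1
w2 = x1 NOR w1 = 1 NOR 1 = 0
w3 = x3 NAND w2 = 1 NAND 0 = 1
w4 = w2 NOR w3 = 0 NOR 1 = 0
w5 = w4 AND x2 = 0 AND 1 = 0
w6 = x5 OR w5 = 0 OR 0 = 0
So w6 = 0.

x4=1 x5=0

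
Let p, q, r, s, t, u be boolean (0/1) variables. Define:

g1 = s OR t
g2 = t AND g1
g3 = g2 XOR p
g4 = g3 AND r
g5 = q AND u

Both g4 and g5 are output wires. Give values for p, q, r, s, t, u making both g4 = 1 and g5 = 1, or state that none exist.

p=1 q=1 r=1 s=1 t=0 u=1

Check with p=1 q=1 r=1 s=1 t=0 u=1:
g1 = s OR t = 1 OR 0 = 1
g2 = t AND g1 = 0 AND 1 = 0
g3 = g2 XOR p = 0 XOR 1 = 1
g4 = g3 AND r = 1 AND 1 = 1
g5 = q AND u = 1 AND 1 = 1
So g4 = 1 and g5 = 1.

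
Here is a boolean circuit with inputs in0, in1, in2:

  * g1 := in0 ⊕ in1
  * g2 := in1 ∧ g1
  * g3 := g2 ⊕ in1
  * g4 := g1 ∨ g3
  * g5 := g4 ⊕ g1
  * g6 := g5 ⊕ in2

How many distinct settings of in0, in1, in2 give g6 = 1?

4

g6 = g5 ⊕ in2 must be 1, so g5 and in2 differ.
Satisfying assignments:
  in0=0, in1=0, in2=1
  in0=0, in1=1, in2=1
  in0=1, in1=0, in2=1
  in0=1, in1=1, in2=0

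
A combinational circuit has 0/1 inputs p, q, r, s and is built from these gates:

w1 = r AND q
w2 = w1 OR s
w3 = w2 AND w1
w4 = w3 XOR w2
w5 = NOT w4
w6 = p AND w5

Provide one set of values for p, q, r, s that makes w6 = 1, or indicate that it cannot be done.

Check with p=1, q=0, r=1, s=0:
w1 = r AND q = 1 AND 0 = 0
w2 = w1 OR s = 0 OR 0 = 0
w3 = w2 AND w1 = 0 AND 0 = 0
w4 = w3 XOR w2 = 0 XOR 0 = 0
w5 = NOT w4 = NOT 0 = 1
w6 = p AND w5 = 1 AND 1 = 1
So w6 = 1 as required.

p=1, q=0, r=1, s=0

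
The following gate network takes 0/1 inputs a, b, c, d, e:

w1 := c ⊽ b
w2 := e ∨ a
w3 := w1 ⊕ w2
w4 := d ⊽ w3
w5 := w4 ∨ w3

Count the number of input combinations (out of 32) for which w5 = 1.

26

w5 = w4 ∨ w3 must be 1, so at least one of w4, w3 is 1.
Enumerating the 32 input combinations, 26 give w5 = 1 and 6 give w5 = 0.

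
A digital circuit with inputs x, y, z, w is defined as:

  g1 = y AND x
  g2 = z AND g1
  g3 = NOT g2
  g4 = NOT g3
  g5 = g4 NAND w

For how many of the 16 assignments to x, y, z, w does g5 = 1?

15

g5 = g4 NAND w must be 1, so at least one of g4, w is 0.
Enumerating the 16 input combinations, 15 give g5 = 1 and 1 give g5 = 0.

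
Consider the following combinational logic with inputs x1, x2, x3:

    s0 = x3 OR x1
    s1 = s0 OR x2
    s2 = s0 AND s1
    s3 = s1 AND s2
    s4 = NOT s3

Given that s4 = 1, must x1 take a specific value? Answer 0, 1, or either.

s4 = NOT s3 must be 1, so s3 = 0.
s3 = s1 AND s2 must be 0, so at least one of s1, s2 is 0.
Every assignment with s4 = 1 has x1 = 0; there are 2 such assignment(s).
  x1=0, x2=0, x3=0
  x1=0, x2=1, x3=0

0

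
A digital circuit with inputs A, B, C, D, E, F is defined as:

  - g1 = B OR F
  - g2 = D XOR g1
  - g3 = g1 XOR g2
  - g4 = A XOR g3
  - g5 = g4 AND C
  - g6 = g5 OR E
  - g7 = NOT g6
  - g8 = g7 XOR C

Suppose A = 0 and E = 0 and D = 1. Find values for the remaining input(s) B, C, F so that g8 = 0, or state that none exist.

With A = 0 and E = 0 and D = 1 fixed, none of the 8 settings of B, C, F give g8 = 0.
For example, with B=1, C=0, F=0:
g1 = B OR F = 1 OR 0 = 1
g2 = D XOR g1 = 1 XOR 1 = 0
g3 = g1 XOR g2 = 1 XOR 0 = 1
g4 = A XOR g3 = 0 XOR 1 = 1
g5 = g4 AND C = 1 AND 0 = 0
g6 = g5 OR E = 0 OR 0 = 0
g7 = NOT g6 = NOT 0 = 1
g8 = g7 XOR C = 1 XOR 0 = 1
giving g8 = 1 ≠ 0.

no solution exists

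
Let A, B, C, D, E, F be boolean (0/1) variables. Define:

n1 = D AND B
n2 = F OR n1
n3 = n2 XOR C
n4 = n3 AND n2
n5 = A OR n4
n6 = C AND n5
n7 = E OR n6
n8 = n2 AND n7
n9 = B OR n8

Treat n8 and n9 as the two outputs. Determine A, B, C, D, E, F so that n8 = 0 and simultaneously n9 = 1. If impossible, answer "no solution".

Check with A=0 B=1 C=0 D=0 E=0 F=0:
n1 = D AND B = 0 AND 1 = 0
n2 = F OR n1 = 0 OR 0 = 0
n3 = n2 XOR C = 0 XOR 0 = 0
n4 = n3 AND n2 = 0 AND 0 = 0
n5 = A OR n4 = 0 OR 0 = 0
n6 = C AND n5 = 0 AND 0 = 0
n7 = E OR n6 = 0 OR 0 = 0
n8 = n2 AND n7 = 0 AND 0 = 0
n9 = B OR n8 = 1 OR 0 = 1
So n8 = 0 and n9 = 1.

A=0 B=1 C=0 D=0 E=0 F=0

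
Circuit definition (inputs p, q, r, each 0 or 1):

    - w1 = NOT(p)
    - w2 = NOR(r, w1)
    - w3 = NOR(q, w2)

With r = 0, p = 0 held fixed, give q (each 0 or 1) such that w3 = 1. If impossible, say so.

q=0

w3 = NOR(q, w2) must be 1, so both q = 0 and w2 = 0.
w2 = NOR(r, w1) must be 0, so at least one of r, w1 is 1.
Check with r = 0, p = 0 and q=0:
w1 = NOT(p) = NOT 0 = 1
w2 = NOR(r, w1) = NOR(0, 1) = 0
w3 = NOR(q, w2) = NOR(0, 0) = 1
So w3 = 1.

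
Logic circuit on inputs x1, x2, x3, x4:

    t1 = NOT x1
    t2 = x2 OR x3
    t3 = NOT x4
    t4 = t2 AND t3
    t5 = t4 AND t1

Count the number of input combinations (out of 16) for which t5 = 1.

3

t5 = t4 AND t1 must be 1, so both t4 = 1 and t1 = 1.
Satisfying assignments:
  x1=0, x2=0, x3=1, x4=0
  x1=0, x2=1, x3=0, x4=0
  x1=0, x2=1, x3=1, x4=0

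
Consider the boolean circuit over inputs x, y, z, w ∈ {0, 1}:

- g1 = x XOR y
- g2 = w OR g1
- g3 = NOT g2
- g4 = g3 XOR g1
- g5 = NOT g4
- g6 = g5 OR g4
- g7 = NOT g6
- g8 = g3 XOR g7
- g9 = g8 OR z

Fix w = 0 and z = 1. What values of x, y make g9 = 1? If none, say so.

x=0 y=0

g9 = g8 OR z must be 1, so at least one of g8, z is 1.
Check with w = 0 and z = 1 and x=0, y=0:
g1 = x XOR y = 0 XOR 0 = 0
g2 = w OR g1 = 0 OR 0 = 0
g3 = NOT g2 = NOT 0 = 1
g4 = g3 XOR g1 = 1 XOR 0 = 1
g5 = NOT g4 = NOT 1 = 0
g6 = g5 OR g4 = 0 OR 1 = 1
g7 = NOT g6 = NOT 1 = 0
g8 = g3 XOR g7 = 1 XOR 0 = 1
g9 = g8 OR z = 1 OR 1 = 1
So g9 = 1.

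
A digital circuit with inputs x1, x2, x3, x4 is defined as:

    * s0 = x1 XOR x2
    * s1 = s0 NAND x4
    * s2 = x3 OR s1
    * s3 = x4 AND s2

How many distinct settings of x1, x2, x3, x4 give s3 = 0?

s3 = x4 AND s2 must be 0, so at least one of x4, s2 is 0.
Enumerating the 16 input combinations, 10 give s3 = 0 and 6 give s3 = 1.

10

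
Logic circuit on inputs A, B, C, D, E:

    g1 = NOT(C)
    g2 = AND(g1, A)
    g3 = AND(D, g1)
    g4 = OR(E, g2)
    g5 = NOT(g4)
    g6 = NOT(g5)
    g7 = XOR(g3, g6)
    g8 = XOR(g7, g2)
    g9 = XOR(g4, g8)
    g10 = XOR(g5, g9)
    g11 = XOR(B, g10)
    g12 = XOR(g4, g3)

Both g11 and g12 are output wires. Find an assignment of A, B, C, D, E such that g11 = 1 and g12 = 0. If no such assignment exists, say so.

Check with A=0, B=0, C=1, D=0, E=0:
g1 = NOT(C) = NOT 1 = 0
g2 = AND(g1, A) = AND(0, 0) = 0
g3 = AND(D, g1) = AND(0, 0) = 0
g4 = OR(E, g2) = OR(0, 0) = 0
g5 = NOT(g4) = NOT 0 = 1
g6 = NOT(g5) = NOT 1 = 0
g7 = XOR(g3, g6) = XOR(0, 0) = 0
g8 = XOR(g7, g2) = XOR(0, 0) = 0
g9 = XOR(g4, g8) = XOR(0, 0) = 0
g10 = XOR(g5, g9) = XOR(1, 0) = 1
g11 = XOR(B, g10) = XOR(0, 1) = 1
g12 = XOR(g4, g3) = XOR(0, 0) = 0
So g11 = 1 and g12 = 0.

A=0, B=0, C=1, D=0, E=0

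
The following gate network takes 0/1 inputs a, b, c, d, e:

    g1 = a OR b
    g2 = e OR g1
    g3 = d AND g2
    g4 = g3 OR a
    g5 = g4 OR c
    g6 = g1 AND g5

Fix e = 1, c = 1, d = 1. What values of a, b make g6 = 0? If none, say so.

Check with e = 1, c = 1, d = 1 and a=0, b=0:
g1 = a OR b = 0 OR 0 = 0
g2 = e OR g1 = 1 OR 0 = 1
g3 = d AND g2 = 1 AND 1 = 1
g4 = g3 OR a = 1 OR 0 = 1
g5 = g4 OR c = 1 OR 1 = 1
g6 = g1 AND g5 = 0 AND 1 = 0
So g6 = 0.

a=0, b=0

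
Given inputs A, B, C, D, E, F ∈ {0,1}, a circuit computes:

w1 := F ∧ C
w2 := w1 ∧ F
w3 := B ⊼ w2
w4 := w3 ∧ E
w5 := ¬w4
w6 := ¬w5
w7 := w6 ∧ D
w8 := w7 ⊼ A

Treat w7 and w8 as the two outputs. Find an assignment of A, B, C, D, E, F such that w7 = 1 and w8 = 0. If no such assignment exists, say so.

A=1, B=1, C=1, D=1, E=1, F=0

Check with A=1, B=1, C=1, D=1, E=1, F=0:
w1 = F ∧ C = 0 ∧ 1 = 0
w2 = w1 ∧ F = 0 ∧ 0 = 0
w3 = B ⊼ w2 = 1 ⊼ 0 = 1
w4 = w3 ∧ E = 1 ∧ 1 = 1
w5 = ¬w4 = ¬1 = 0
w6 = ¬w5 = ¬0 = 1
w7 = w6 ∧ D = 1 ∧ 1 = 1
w8 = w7 ⊼ A = 1 ⊼ 1 = 0
So w7 = 1 and w8 = 0.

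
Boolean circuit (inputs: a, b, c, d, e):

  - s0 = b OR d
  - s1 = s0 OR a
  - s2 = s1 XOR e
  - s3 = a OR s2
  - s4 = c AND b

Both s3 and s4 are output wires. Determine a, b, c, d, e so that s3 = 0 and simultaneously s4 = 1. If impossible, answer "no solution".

Check with a=0, b=1, c=1, d=1, e=1:
s0 = b OR d = 1 OR 1 = 1
s1 = s0 OR a = 1 OR 0 = 1
s2 = s1 XOR e = 1 XOR 1 = 0
s3 = a OR s2 = 0 OR 0 = 0
s4 = c AND b = 1 AND 1 = 1
So s3 = 0 and s4 = 1.

a=0, b=1, c=1, d=1, e=1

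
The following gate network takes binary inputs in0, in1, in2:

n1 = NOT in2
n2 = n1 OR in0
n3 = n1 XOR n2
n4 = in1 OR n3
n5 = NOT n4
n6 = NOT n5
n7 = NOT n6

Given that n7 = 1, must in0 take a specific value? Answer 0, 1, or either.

Both values of in0 occur among assignments with n7 = 1:
  in0=0: in0=0, in1=0, in2=0
  in0=1: in0=1, in1=0, in2=0

either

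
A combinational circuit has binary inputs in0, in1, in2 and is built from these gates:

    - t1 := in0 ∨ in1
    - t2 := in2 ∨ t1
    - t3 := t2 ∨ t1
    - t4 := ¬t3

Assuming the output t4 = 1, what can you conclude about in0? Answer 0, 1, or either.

t4 = ¬t3 must be 1, so t3 = 0.
Every assignment with t4 = 1 has in0 = 0; there are 1 such assignment(s).
  in0=0, in1=0, in2=0

0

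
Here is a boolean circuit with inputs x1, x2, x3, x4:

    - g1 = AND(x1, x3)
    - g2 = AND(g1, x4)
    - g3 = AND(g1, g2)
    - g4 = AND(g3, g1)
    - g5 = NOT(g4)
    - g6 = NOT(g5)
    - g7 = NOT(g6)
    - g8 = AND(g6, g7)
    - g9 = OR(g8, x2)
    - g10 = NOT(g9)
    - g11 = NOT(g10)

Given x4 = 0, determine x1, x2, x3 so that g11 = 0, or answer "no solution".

g11 = NOT(g10) must be 0, so g10 = 1.
Check with x4 = 0 and x1=0, x2=0, x3=0:
g1 = AND(x1, x3) = AND(0, 0) = 0
g2 = AND(g1, x4) = AND(0, 0) = 0
g3 = AND(g1, g2) = AND(0, 0) = 0
g4 = AND(g3, g1) = AND(0, 0) = 0
g5 = NOT(g4) = NOT 0 = 1
g6 = NOT(g5) = NOT 1 = 0
g7 = NOT(g6) = NOT 0 = 1
g8 = AND(g6, g7) = AND(0, 1) = 0
g9 = OR(g8, x2) = OR(0, 0) = 0
g10 = NOT(g9) = NOT 0 = 1
g11 = NOT(g10) = NOT 1 = 0
So g11 = 0.

x1=0, x2=0, x3=0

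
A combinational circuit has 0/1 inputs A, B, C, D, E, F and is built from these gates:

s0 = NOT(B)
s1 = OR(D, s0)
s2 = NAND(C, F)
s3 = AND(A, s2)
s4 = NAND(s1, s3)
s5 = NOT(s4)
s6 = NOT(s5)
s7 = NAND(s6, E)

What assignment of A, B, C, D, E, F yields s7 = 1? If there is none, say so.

s7 = NAND(s6, E) must be 1, so at least one of s6, E is 0.
Check with A=1, B=0, C=0, D=1, E=0, F=1:
s0 = NOT(B) = NOT 0 = 1
s1 = OR(D, s0) = OR(1, 1) = 1
s2 = NAND(C, F) = NAND(0, 1) = 1
s3 = AND(A, s2) = AND(1, 1) = 1
s4 = NAND(s1, s3) = NAND(1, 1) = 0
s5 = NOT(s4) = NOT 0 = 1
s6 = NOT(s5) = NOT 1 = 0
s7 = NAND(s6, E) = NAND(0, 0) = 1
So s7 = 1 as required.

A=1, B=0, C=0, D=1, E=0, F=1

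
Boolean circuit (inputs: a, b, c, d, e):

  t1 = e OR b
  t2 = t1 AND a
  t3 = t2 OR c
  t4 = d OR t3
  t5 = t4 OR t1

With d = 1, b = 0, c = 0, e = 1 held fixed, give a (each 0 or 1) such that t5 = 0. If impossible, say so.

no solution exists

With d = 1, b = 0, c = 0, e = 1 fixed, none of the 2 settings of a give t5 = 0.
For example, with a=0:
t1 = e OR b = 1 OR 0 = 1
t2 = t1 AND a = 1 AND 0 = 0
t3 = t2 OR c = 0 OR 0 = 0
t4 = d OR t3 = 1 OR 0 = 1
t5 = t4 OR t1 = 1 OR 1 = 1
giving t5 = 1 ≠ 0.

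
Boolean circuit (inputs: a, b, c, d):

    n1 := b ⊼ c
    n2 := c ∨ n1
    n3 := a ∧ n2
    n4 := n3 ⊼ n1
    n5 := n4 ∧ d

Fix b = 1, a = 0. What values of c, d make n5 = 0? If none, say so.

c=0, d=0

n5 = n4 ∧ d must be 0, so at least one of n4, d is 0.
Check with b = 1, a = 0 and c=0, d=0:
n1 = b ⊼ c = 1 ⊼ 0 = 1
n2 = c ∨ n1 = 0 ∨ 1 = 1
n3 = a ∧ n2 = 0 ∧ 1 = 0
n4 = n3 ⊼ n1 = 0 ⊼ 1 = 1
n5 = n4 ∧ d = 1 ∧ 0 = 0
So n5 = 0.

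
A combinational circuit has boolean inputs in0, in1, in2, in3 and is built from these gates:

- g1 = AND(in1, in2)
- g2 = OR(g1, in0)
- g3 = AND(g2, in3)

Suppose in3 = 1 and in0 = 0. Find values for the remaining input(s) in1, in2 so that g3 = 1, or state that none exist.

in1=1, in2=1

g3 = AND(g2, in3) must be 1, so both g2 = 1 and in3 = 1.
g2 = OR(g1, in0) must be 1, so at least one of g1, in0 is 1.
Check with in3 = 1 and in0 = 0 and in1=1, in2=1:
g1 = AND(in1, in2) = AND(1, 1) = 1
g2 = OR(g1, in0) = OR(1, 0) = 1
g3 = AND(g2, in3) = AND(1, 1) = 1
So g3 = 1.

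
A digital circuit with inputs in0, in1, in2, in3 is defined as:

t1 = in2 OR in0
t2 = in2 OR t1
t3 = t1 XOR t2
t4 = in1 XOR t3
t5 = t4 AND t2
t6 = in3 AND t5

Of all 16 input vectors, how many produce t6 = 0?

13

t6 = in3 AND t5 must be 0, so at least one of in3, t5 is 0.
Enumerating the 16 input combinations, 13 give t6 = 0 and 3 give t6 = 1.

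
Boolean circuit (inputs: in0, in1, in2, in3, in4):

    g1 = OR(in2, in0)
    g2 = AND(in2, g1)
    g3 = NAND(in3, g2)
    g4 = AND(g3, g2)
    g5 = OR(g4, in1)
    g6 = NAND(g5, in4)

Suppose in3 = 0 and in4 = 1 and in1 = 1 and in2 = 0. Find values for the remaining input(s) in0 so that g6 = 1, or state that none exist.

no solution exists

With in3 = 0 and in4 = 1 and in1 = 1 and in2 = 0 fixed, none of the 2 settings of in0 give g6 = 1.
For example, with in0=1:
g1 = OR(in2, in0) = OR(0, 1) = 1
g2 = AND(in2, g1) = AND(0, 1) = 0
g3 = NAND(in3, g2) = NAND(0, 0) = 1
g4 = AND(g3, g2) = AND(1, 0) = 0
g5 = OR(g4, in1) = OR(0, 1) = 1
g6 = NAND(g5, in4) = NAND(1, 1) = 0
giving g6 = 0 ≠ 1.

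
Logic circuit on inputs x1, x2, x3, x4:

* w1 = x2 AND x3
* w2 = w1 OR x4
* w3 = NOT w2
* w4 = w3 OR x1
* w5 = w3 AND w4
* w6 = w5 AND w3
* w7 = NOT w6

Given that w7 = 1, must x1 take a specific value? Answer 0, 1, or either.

Both values of x1 occur among assignments with w7 = 1:
  x1=0: x1=0, x2=0, x3=0, x4=1
  x1=1: x1=1, x2=0, x3=0, x4=1

either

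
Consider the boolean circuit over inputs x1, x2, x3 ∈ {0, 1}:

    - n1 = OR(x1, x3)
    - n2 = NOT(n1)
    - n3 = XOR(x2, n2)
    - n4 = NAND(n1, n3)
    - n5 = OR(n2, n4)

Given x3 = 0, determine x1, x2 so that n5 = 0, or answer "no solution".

n5 = OR(n2, n4) must be 0, so both n2 = 0 and n4 = 0.
Check with x3 = 0 and x1=1, x2=1:
n1 = OR(x1, x3) = OR(1, 0) = 1
n2 = NOT(n1) = NOT 1 = 0
n3 = XOR(x2, n2) = XOR(1, 0) = 1
n4 = NAND(n1, n3) = NAND(1, 1) = 0
n5 = OR(n2, n4) = OR(0, 0) = 0
So n5 = 0.

x1=1, x2=1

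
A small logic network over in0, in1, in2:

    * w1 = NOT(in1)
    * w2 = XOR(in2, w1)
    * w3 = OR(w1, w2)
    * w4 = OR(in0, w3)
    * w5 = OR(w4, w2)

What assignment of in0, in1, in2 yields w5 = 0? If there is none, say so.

Check with in0=0, in1=1, in2=0:
w1 = NOT(in1) = NOT 1 = 0
w2 = XOR(in2, w1) = XOR(0, 0) = 0
w3 = OR(w1, w2) = OR(0, 0) = 0
w4 = OR(in0, w3) = OR(0, 0) = 0
w5 = OR(w4, w2) = OR(0, 0) = 0
So w5 = 0 as required.

in0=0, in1=1, in2=0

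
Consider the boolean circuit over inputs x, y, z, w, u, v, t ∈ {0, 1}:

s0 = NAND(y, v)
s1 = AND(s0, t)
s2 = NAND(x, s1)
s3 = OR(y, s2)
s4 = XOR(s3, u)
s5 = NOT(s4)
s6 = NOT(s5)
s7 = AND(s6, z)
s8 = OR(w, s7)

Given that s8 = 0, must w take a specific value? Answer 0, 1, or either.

0

s8 = OR(w, s7) must be 0, so both w = 0 and s7 = 0.
s7 = AND(s6, z) must be 0, so at least one of s6, z is 0.
Every assignment with s8 = 0 has w = 0; there are 48 such assignment(s).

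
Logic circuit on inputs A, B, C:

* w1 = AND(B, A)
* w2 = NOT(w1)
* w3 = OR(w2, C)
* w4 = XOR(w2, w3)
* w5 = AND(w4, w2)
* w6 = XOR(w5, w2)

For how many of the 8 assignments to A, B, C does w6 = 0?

2

w6 = XOR(w5, w2) must be 0, so w5 and w2 are equal.
Satisfying assignments:
  A=1, B=1, C=0
  A=1, B=1, C=1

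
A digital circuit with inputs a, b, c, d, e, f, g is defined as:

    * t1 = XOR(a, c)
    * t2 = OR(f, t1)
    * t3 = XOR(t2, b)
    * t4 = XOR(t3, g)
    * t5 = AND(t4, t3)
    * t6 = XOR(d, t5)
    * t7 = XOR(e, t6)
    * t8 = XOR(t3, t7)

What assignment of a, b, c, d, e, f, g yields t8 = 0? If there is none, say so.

Check with a=0, b=0, c=1, d=0, e=0, f=1, g=0:
t1 = XOR(a, c) = XOR(0, 1) = 1
t2 = OR(f, t1) = OR(1, 1) = 1
t3 = XOR(t2, b) = XOR(1, 0) = 1
t4 = XOR(t3, g) = XOR(1, 0) = 1
t5 = AND(t4, t3) = AND(1, 1) = 1
t6 = XOR(d, t5) = XOR(0, 1) = 1
t7 = XOR(e, t6) = XOR(0, 1) = 1
t8 = XOR(t3, t7) = XOR(1, 1) = 0
So t8 = 0 as required.

a=0, b=0, c=1, d=0, e=0, f=1, g=0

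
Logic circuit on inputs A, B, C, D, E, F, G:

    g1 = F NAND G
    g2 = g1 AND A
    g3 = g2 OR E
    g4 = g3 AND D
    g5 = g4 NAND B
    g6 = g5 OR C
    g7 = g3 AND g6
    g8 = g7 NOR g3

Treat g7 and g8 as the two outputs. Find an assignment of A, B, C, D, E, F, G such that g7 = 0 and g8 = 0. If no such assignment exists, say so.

Check with A=0, B=1, C=0, D=1, E=1, F=0, G=1:
g1 = F NAND G = 0 NAND 1 = 1
g2 = g1 AND A = 1 AND 0 = 0
g3 = g2 OR E = 0 OR 1 = 1
g4 = g3 AND D = 1 AND 1 = 1
g5 = g4 NAND B = 1 NAND 1 = 0
g6 = g5 OR C = 0 OR 0 = 0
g7 = g3 AND g6 = 1 AND 0 = 0
g8 = g7 NOR g3 = 0 NOR 1 = 0
So g7 = 0 and g8 = 0.

A=0, B=1, C=0, D=1, E=1, F=0, G=1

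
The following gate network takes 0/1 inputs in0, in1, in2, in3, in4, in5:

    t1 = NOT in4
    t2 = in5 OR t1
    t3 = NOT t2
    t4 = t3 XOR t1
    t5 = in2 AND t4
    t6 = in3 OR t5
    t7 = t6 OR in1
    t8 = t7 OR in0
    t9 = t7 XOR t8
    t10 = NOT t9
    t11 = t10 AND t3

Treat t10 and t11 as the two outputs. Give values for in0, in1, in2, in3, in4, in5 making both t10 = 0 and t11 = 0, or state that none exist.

in0=1, in1=0, in2=0, in3=0, in4=0, in5=1

Check with in0=1, in1=0, in2=0, in3=0, in4=0, in5=1:
t1 = NOT in4 = NOT 0 = 1
t2 = in5 OR t1 = 1 OR 1 = 1
t3 = NOT t2 = NOT 1 = 0
t4 = t3 XOR t1 = 0 XOR 1 = 1
t5 = in2 AND t4 = 0 AND 1 = 0
t6 = in3 OR t5 = 0 OR 0 = 0
t7 = t6 OR in1 = 0 OR 0 = 0
t8 = t7 OR in0 = 0 OR 1 = 1
t9 = t7 XOR t8 = 0 XOR 1 = 1
t10 = NOT t9 = NOT 1 = 0
t11 = t10 AND t3 = 0 AND 0 = 0
So t10 = 0 and t11 = 0.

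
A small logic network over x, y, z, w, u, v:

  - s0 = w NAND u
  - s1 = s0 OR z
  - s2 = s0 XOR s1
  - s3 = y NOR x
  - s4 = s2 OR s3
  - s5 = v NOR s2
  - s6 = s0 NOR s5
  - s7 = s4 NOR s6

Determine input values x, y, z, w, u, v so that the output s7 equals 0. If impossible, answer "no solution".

x=0, y=0, z=1, w=1, u=0, v=1

Check with x=0, y=0, z=1, w=1, u=0, v=1:
s0 = w NAND u = 1 NAND 0 = 1
s1 = s0 OR z = 1 OR 1 = 1
s2 = s0 XOR s1 = 1 XOR 1 = 0
s3 = y NOR x = 0 NOR 0 = 1
s4 = s2 OR s3 = 0 OR 1 = 1
s5 = v NOR s2 = 1 NOR 0 = 0
s6 = s0 NOR s5 = 1 NOR 0 = 0
s7 = s4 NOR s6 = 1 NOR 0 = 0
So s7 = 0 as required.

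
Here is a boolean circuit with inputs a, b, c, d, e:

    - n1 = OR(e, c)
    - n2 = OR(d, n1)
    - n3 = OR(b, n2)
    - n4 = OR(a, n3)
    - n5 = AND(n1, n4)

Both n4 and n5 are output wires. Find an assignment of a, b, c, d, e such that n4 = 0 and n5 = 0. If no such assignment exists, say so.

Check with a=0, b=0, c=0, d=0, e=0:
n1 = OR(e, c) = OR(0, 0) = 0
n2 = OR(d, n1) = OR(0, 0) = 0
n3 = OR(b, n2) = OR(0, 0) = 0
n4 = OR(a, n3) = OR(0, 0) = 0
n5 = AND(n1, n4) = AND(0, 0) = 0
So n4 = 0 and n5 = 0.

a=0, b=0, c=0, d=0, e=0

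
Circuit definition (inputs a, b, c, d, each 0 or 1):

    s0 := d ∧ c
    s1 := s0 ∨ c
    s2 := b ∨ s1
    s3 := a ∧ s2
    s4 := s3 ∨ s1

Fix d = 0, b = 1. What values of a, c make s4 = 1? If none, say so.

a=0, c=1

Check with d = 0, b = 1 and a=0, c=1:
s0 = d ∧ c = 0 ∧ 1 = 0
s1 = s0 ∨ c = 0 ∨ 1 = 1
s2 = b ∨ s1 = 1 ∨ 1 = 1
s3 = a ∧ s2 = 0 ∧ 1 = 0
s4 = s3 ∨ s1 = 0 ∨ 1 = 1
So s4 = 1.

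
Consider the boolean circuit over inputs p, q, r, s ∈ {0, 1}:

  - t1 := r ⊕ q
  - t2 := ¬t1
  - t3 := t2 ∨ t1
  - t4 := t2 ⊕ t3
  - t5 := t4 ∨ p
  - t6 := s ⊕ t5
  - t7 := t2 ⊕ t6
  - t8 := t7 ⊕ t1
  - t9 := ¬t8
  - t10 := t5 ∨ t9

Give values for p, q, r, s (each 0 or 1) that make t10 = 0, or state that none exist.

Check with p=0, q=1, r=1, s=0:
t1 = r ⊕ q = 1 ⊕ 1 = 0
t2 = ¬t1 = ¬0 = 1
t3 = t2 ∨ t1 = 1 ∨ 0 = 1
t4 = t2 ⊕ t3 = 1 ⊕ 1 = 0
t5 = t4 ∨ p = 0 ∨ 0 = 0
t6 = s ⊕ t5 = 0 ⊕ 0 = 0
t7 = t2 ⊕ t6 = 1 ⊕ 0 = 1
t8 = t7 ⊕ t1 = 1 ⊕ 0 = 1
t9 = ¬t8 = ¬1 = 0
t10 = t5 ∨ t9 = 0 ∨ 0 = 0
So t10 = 0 as required.

p=0, q=1, r=1, s=0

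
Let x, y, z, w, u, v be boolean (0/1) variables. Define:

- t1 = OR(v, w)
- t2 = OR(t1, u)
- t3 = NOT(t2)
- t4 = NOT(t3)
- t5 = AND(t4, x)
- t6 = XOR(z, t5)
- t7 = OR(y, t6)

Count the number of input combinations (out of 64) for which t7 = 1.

t7 = OR(y, t6) must be 1, so at least one of y, t6 is 1.
Enumerating the 64 input combinations, 48 give t7 = 1 and 16 give t7 = 0.

48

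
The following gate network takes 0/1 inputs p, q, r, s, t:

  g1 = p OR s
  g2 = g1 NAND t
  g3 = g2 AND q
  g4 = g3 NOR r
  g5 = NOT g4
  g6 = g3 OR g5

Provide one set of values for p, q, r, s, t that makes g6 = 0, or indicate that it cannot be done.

g6 = g3 OR g5 must be 0, so both g3 = 0 and g5 = 0.
g3 = g2 AND q must be 0, so at least one of g2, q is 0.
Check with p=0 q=0 r=0 s=1 t=1:
g1 = p OR s = 0 OR 1 = 1
g2 = g1 NAND t = 1 NAND 1 = 0
g3 = g2 AND q = 0 AND 0 = 0
g4 = g3 NOR r = 0 NOR 0 = 1
g5 = NOT g4 = NOT 1 = 0
g6 = g3 OR g5 = 0 OR 0 = 0
So g6 = 0 as required.

p=0 q=0 r=0 s=1 t=1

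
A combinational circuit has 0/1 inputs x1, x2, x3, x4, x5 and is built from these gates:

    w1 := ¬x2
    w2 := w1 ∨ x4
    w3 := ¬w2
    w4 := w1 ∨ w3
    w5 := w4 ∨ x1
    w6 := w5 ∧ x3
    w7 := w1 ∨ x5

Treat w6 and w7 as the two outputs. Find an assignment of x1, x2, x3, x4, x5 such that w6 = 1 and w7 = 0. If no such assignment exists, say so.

x1=1, x2=1, x3=1, x4=1, x5=0

Check with x1=1, x2=1, x3=1, x4=1, x5=0:
w1 = ¬x2 = ¬1 = 0
w2 = w1 ∨ x4 = 0 ∨ 1 = 1
w3 = ¬w2 = ¬1 = 0
w4 = w1 ∨ w3 = 0 ∨ 0 = 0
w5 = w4 ∨ x1 = 0 ∨ 1 = 1
w6 = w5 ∧ x3 = 1 ∧ 1 = 1
w7 = w1 ∨ x5 = 0 ∨ 0 = 0
So w6 = 1 and w7 = 0.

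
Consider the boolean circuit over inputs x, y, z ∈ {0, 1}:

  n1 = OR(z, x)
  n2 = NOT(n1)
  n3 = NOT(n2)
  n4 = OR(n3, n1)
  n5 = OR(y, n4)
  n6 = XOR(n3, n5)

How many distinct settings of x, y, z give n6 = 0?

7

n6 = XOR(n3, n5) must be 0, so n3 and n5 are equal.
Enumerating the 8 input combinations, 7 give n6 = 0 and 1 give n6 = 1.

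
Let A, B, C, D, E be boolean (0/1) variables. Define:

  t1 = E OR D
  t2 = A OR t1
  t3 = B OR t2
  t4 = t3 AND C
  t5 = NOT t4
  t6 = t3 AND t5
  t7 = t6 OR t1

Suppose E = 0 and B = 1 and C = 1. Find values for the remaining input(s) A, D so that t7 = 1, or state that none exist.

A=0, D=1

t7 = t6 OR t1 must be 1, so at least one of t6, t1 is 1.
Check with E = 0 and B = 1 and C = 1 and A=0, D=1:
t1 = E OR D = 0 OR 1 = 1
t2 = A OR t1 = 0 OR 1 = 1
t3 = B OR t2 = 1 OR 1 = 1
t4 = t3 AND C = 1 AND 1 = 1
t5 = NOT t4 = NOT 1 = 0
t6 = t3 AND t5 = 1 AND 0 = 0
t7 = t6 OR t1 = 0 OR 1 = 1
So t7 = 1.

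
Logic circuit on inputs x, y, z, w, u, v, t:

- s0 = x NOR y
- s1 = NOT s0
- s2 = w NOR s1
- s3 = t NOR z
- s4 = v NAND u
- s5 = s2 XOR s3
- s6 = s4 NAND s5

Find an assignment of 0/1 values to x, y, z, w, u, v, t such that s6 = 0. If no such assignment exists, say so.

s6 = s4 NAND s5 must be 0, so both s4 = 1 and s5 = 1.
s4 = v NAND u must be 1, so at least one of v, u is 0.
Check with x=0, y=0, z=0, w=1, u=1, v=0, t=0:
s0 = x NOR y = 0 NOR 0 = 1
s1 = NOT s0 = NOT 1 = 0
s2 = w NOR s1 = 1 NOR 0 = 0
s3 = t NOR z = 0 NOR 0 = 1
s4 = v NAND u = 0 NAND 1 = 1
s5 = s2 XOR s3 = 0 XOR 1 = 1
s6 = s4 NAND s5 = 1 NAND 1 = 0
So s6 = 0 as required.

x=0, y=0, z=0, w=1, u=1, v=0, t=0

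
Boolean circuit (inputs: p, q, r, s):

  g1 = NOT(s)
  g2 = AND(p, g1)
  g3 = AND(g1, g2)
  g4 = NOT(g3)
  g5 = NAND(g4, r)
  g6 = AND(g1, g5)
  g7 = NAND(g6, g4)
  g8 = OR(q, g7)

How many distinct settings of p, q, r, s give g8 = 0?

g8 = OR(q, g7) must be 0, so both q = 0 and g7 = 0.
g7 = NAND(g6, g4) must be 0, so both g6 = 1 and g4 = 1.
Satisfying assignments:
  p=0, q=0, r=0, s=0

1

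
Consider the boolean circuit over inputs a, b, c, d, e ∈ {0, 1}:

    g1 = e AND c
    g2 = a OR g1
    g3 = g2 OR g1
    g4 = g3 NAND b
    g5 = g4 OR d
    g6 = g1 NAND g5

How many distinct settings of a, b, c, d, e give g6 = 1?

g6 = g1 NAND g5 must be 1, so at least one of g1, g5 is 0.
Enumerating the 32 input combinations, 26 give g6 = 1 and 6 give g6 = 0.

26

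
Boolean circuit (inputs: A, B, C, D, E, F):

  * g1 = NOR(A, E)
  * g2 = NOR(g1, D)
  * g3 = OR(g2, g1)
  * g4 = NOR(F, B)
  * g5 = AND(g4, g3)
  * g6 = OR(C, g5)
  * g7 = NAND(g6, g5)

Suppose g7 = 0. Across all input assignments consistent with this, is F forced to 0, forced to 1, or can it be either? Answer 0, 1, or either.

g7 = NAND(g6, g5) must be 0, so both g6 = 1 and g5 = 1.
Every assignment with g7 = 0 has F = 0; there are 10 such assignment(s).

0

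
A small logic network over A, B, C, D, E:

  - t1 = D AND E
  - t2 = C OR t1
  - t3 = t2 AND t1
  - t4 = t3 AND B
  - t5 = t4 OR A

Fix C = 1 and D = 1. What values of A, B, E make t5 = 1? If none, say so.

Check with C = 1 and D = 1 and A=1, B=0, E=1:
t1 = D AND E = 1 AND 1 = 1
t2 = C OR t1 = 1 OR 1 = 1
t3 = t2 AND t1 = 1 AND 1 = 1
t4 = t3 AND B = 1 AND 0 = 0
t5 = t4 OR A = 0 OR 1 = 1
So t5 = 1.

A=1 B=0 E=1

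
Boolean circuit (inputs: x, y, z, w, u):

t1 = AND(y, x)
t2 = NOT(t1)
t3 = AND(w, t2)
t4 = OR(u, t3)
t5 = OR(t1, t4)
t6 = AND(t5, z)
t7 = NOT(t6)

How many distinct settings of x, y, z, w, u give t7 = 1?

t7 = NOT(t6) must be 1, so t6 = 0.
Enumerating the 32 input combinations, 19 give t7 = 1 and 13 give t7 = 0.

19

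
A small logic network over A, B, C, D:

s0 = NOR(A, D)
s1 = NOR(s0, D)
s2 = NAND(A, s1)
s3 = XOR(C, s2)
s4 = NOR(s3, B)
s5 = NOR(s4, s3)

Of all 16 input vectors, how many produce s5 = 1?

s5 = NOR(s4, s3) must be 1, so both s4 = 0 and s3 = 0.
Satisfying assignments:
  A=0, B=1, C=1, D=0
  A=0, B=1, C=1, D=1
  A=1, B=1, C=0, D=0
  A=1, B=1, C=1, D=1

4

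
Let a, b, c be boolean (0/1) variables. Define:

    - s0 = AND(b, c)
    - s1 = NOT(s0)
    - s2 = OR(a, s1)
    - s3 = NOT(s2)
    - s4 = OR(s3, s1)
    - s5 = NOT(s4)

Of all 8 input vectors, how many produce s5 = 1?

s5 = NOT(s4) must be 1, so s4 = 0.
s4 = OR(s3, s1) must be 0, so both s3 = 0 and s1 = 0.
s3 = NOT(s2) must be 0, so s2 = 1.
Enumerating the 8 input combinations, 1 give s5 = 1 and 7 give s5 = 0.

1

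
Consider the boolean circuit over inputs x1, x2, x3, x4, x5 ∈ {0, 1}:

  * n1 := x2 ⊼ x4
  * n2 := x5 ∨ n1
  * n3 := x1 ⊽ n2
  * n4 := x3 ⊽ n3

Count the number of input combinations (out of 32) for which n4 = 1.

15

n4 = x3 ⊽ n3 must be 1, so both x3 = 0 and n3 = 0.
n3 = x1 ⊽ n2 must be 0, so at least one of x1, n2 is 1.
Enumerating the 32 input combinations, 15 give n4 = 1 and 17 give n4 = 0.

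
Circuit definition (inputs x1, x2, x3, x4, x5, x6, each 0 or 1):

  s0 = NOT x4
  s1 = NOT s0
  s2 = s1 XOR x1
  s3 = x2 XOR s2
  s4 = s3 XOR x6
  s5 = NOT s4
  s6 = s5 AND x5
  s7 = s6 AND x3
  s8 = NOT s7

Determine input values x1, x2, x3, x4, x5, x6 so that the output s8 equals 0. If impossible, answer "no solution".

Check with x1=1 x2=0 x3=1 x4=1 x5=1 x6=0:
s0 = NOT x4 = NOT 1 = 0
s1 = NOT s0 = NOT 0 = 1
s2 = s1 XOR x1 = 1 XOR 1 = 0
s3 = x2 XOR s2 = 0 XOR 0 = 0
s4 = s3 XOR x6 = 0 XOR 0 = 0
s5 = NOT s4 = NOT 0 = 1
s6 = s5 AND x5 = 1 AND 1 = 1
s7 = s6 AND x3 = 1 AND 1 = 1
s8 = NOT s7 = NOT 1 = 0
So s8 = 0 as required.

x1=1 x2=0 x3=1 x4=1 x5=1 x6=0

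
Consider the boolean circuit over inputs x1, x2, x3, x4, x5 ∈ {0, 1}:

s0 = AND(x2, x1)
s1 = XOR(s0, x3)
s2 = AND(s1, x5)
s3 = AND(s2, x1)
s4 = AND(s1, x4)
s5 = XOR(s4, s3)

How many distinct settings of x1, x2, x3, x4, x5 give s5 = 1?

s5 = XOR(s4, s3) must be 1, so s4 and s3 differ.
Enumerating the 32 input combinations, 8 give s5 = 1 and 24 give s5 = 0.

8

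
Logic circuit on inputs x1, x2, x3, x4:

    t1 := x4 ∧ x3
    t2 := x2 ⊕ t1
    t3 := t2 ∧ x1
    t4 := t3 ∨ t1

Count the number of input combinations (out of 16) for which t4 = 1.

t4 = t3 ∨ t1 must be 1, so at least one of t3, t1 is 1.
Enumerating the 16 input combinations, 7 give t4 = 1 and 9 give t4 = 0.

7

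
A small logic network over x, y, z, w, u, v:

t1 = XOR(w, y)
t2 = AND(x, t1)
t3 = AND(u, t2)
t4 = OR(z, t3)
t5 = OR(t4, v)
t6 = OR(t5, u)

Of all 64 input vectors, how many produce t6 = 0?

t6 = OR(t5, u) must be 0, so both t5 = 0 and u = 0.
t5 = OR(t4, v) must be 0, so both t4 = 0 and v = 0.
t4 = OR(z, t3) must be 0, so both z = 0 and t3 = 0.
Enumerating the 64 input combinations, 8 give t6 = 0 and 56 give t6 = 1.

8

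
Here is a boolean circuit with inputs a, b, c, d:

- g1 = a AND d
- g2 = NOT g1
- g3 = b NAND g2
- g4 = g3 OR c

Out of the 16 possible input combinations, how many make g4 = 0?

g4 = g3 OR c must be 0, so both g3 = 0 and c = 0.
g3 = b NAND g2 must be 0, so both b = 1 and g2 = 1.
Enumerating the 16 input combinations, 3 give g4 = 0 and 13 give g4 = 1.

3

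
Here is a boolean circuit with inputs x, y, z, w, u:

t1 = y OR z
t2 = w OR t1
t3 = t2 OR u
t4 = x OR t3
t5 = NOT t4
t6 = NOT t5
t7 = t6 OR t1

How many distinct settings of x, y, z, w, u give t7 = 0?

1

t7 = t6 OR t1 must be 0, so both t6 = 0 and t1 = 0.
Enumerating the 32 input combinations, 1 give t7 = 0 and 31 give t7 = 1.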